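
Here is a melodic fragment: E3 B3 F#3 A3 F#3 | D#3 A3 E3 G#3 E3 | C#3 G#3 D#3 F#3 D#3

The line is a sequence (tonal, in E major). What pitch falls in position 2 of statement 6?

D#3

The unit is 5 notes. Position-2 pitches of the 3 shown cells: B3, A3, G#3.
Carrying that down a 2nd forward: F#3 → E3 → D#3.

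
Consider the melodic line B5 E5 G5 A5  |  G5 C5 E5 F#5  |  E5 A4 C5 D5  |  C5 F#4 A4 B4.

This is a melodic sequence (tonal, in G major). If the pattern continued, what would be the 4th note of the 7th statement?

With 4-note cells, note 4 of each statement runs A5, F#5, D5, B4.
Each moves down a 3rd. Continuing: G4 → E4 → C4.

C4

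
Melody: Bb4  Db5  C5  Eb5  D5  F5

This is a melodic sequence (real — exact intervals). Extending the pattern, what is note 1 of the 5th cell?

F#5

With 2-note cells, note 1 of each statement runs Bb4, C5, D5.
Carrying that up a 2nd forward: E5 → F#5.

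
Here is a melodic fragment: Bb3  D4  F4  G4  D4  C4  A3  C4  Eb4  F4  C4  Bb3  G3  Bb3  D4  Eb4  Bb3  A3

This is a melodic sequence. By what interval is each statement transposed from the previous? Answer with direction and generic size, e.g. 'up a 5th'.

down a 2nd

Taking 6-note groups, the heads are Bb3, A3, G3: the pattern moves down a 2nd.
Bb3 to A3 is down a 2nd.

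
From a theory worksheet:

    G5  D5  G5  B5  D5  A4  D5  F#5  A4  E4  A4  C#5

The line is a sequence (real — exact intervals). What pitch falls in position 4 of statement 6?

A#3

Grouping in 4s, the 4th note of each cell is B5, F#5, C#5.
Each moves down a 4th. Continuing: G#4 → D#4 → A#3.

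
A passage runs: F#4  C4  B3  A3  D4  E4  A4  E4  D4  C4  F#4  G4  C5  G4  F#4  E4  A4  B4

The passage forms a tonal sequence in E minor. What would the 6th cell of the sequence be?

B5 F#5 E5 D5 G5 A5

Taking 6-note groups, the heads are F#4, A4, C5: the pattern moves up a 3rd.
Extending up a 3rd: E5 → G5 → B5.
Statement 6 starts on B5 and keeps the same diatonic contour: B5 F#5 E5 D5 G5 A5.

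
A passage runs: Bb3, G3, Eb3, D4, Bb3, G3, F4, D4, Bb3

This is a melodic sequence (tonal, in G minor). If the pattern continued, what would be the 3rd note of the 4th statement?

With 3-note cells, note 3 of each statement runs Eb3, G3, Bb3.
Each moves up a 3rd; the next is D4.

D4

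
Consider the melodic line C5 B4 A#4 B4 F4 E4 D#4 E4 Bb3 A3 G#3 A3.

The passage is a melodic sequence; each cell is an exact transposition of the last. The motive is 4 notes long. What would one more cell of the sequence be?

With a 4-note motive the entries are C5, F4, Bb3, each down a 5th from the previous.
From Eb3 the exact shape gives Eb3 D3 C#3 D3.

Eb3 D3 C#3 D3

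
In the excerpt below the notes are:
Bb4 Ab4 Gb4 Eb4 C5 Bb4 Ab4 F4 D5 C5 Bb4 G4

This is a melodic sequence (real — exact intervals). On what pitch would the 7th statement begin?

A#5

The 4-note cells begin on Bb4, C5, D5 — each up a 2nd from the last.
Extending the heads up a 2nd: E5 → F#5 → G#5 → A#5.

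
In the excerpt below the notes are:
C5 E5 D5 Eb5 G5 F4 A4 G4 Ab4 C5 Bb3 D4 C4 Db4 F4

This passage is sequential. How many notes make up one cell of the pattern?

15 notes total. Splitting into 3 groups of 5:
C5 E5 D5 Eb5 G5 | F4 A4 G4 Ab4 C5 | Bb3 D4 C4 Db4 F4
Each cell is the previous one down a 5th — so the unit is 5 notes.

5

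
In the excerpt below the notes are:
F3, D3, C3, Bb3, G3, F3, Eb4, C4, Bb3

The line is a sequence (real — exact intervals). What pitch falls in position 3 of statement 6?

With 3-note cells, note 3 of each statement runs C3, F3, Bb3.
Carrying that up a 4th forward: Eb4 → Ab4 → Db5.

Db5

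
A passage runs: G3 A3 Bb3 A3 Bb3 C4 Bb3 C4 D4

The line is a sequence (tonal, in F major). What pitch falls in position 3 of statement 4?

E4

The unit is 3 notes. Position-3 pitches of the 3 shown cells: Bb3, C4, D4.
Each moves up a 2nd; the next is E4.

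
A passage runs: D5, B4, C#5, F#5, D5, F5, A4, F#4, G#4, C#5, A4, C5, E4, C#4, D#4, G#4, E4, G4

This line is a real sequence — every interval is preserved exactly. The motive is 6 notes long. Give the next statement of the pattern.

B3 G#3 A#3 D#4 B3 D4

Unit = 6 notes; the statements start on D5, A4, E4, moving down a 4th each time.
So cell 4 is B3 G#3 A#3 D#4 B3 D4.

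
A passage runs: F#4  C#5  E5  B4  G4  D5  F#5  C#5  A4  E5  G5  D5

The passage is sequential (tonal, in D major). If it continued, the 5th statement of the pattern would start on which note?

C#5

The 4-note cells begin on F#4, G4, A4 — each up a 2nd from the last.
Extending the heads up a 2nd: B4 → C#5.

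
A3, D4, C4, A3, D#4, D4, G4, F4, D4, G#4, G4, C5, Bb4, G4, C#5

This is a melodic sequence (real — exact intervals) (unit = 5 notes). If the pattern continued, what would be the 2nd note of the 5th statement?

Grouping in 5s, the 2nd note of each cell is D4, G4, C5.
Extending up a 4th: F5 → Bb5.

Bb5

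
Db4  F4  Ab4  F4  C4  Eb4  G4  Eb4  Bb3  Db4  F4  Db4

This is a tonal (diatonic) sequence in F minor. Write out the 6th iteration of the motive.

F3 Ab3 C4 Ab3

With a 4-note motive the entries are Db4, C4, Bb3, each down a 2nd from the previous.
Continuing the starts: Ab3 → G3 → F3.
Statement 6 starts on F3 and keeps the same diatonic contour: F3 Ab3 C4 Ab3.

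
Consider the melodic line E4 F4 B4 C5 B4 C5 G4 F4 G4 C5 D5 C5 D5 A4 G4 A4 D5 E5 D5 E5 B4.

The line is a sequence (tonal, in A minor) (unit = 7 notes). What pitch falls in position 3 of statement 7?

A5

Grouping in 7s, the 3rd note of each cell is B4, C5, D5.
Extending up a 2nd: E5 → F5 → G5 → A5.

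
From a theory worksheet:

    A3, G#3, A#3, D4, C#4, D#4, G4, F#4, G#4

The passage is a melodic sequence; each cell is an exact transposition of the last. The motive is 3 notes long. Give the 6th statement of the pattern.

Bb5 A5 B5

Taking 3-note groups, the heads are A3, D4, G4: the pattern moves up a 4th.
Continuing the starts: C5 → F5 → Bb5.
So cell 6 is Bb5 A5 B5.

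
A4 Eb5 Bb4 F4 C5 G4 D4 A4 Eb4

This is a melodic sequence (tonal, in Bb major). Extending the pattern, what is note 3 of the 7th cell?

D3

With 3-note cells, note 3 of each statement runs Bb4, G4, Eb4.
Extending down a 3rd: C4 → A3 → F3 → D3.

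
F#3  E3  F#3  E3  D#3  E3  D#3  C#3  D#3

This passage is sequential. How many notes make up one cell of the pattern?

3

Try groups of 3 (3 cells in 9 notes):
F#3 E3 F#3 | E3 D#3 E3 | D#3 C#3 D#3
Each cell is the previous one down a 2nd — so the unit is 3 notes.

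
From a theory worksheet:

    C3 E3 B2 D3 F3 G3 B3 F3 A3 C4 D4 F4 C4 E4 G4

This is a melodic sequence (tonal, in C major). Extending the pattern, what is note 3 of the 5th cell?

D5

With 5-note cells, note 3 of each statement runs B2, F3, C4.
Extending up a 5th: G4 → D5.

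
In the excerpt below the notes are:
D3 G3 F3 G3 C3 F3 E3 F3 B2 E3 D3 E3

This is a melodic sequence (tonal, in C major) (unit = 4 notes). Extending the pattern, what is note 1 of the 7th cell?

Grouping in 4s, the 1st note of each cell is D3, C3, B2.
Extending down a 2nd: A2 → G2 → F2 → E2.

E2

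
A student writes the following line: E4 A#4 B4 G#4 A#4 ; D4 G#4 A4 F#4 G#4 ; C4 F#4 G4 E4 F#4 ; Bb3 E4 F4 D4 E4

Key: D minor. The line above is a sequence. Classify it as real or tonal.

real

Each cell has the same semitone pattern (6, 1, -3, 2) — intervals are preserved exactly.
And B4 lies outside D minor, so the sequence is real rather than tonal.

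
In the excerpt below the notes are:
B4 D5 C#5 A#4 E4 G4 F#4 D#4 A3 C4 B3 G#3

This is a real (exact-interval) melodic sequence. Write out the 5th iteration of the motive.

Unit = 4 notes; the statements start on B4, E4, A3, moving down a 5th each time.
Extending down a 5th: D3 → G2.
From G2 the exact shape gives G2 Bb2 A2 F#2.

G2 Bb2 A2 F#2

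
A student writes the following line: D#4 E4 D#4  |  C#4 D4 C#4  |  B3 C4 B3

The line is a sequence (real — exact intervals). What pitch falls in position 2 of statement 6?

Gb3

With 3-note cells, note 2 of each statement runs E4, D4, C4.
Each moves down a 2nd. Continuing: Bb3 → Ab3 → Gb3.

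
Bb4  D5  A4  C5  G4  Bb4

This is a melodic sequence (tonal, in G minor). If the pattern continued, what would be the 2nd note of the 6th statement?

The unit is 2 notes. Position-2 pitches of the 3 shown cells: D5, C5, Bb4.
Each moves down a 2nd. Continuing: A4 → G4 → F4.

F4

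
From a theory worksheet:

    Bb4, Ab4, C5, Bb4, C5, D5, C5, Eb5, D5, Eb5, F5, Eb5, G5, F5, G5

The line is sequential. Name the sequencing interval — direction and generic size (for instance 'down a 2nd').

With a 5-note motive the entries are Bb4, D5, F5, each up a 3rd from the previous.
Bb4 to D5 is up a 3rd.

up a 3rd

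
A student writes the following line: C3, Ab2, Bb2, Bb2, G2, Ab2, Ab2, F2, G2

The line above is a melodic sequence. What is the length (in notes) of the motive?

3

Try groups of 3 (3 cells in 9 notes):
C3 Ab2 Bb2 | Bb2 G2 Ab2 | Ab2 F2 G2
That's a consistent down a 2nd shift per cell, and no other grouping gives one.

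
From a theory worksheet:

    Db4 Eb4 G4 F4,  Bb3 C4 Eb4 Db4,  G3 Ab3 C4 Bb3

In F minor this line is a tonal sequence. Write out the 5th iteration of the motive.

C3 Db3 F3 Eb3

The 4-note cells begin on Db4, Bb3, G3 — each down a 3rd from the last.
Continuing the starts: Eb3 → C3.
So cell 5 is C3 Db3 F3 Eb3.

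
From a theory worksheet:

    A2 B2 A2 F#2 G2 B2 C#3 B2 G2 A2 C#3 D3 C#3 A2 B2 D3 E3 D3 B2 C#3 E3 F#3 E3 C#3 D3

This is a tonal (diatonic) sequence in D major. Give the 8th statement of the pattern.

A3 B3 A3 F#3 G3

Unit = 5 notes; the statements start on A2, B2, C#3, D3, E3, moving up a 2nd each time.
Extending up a 2nd: F#3 → G3 → A3.
So cell 8 is A3 B3 A3 F#3 G3.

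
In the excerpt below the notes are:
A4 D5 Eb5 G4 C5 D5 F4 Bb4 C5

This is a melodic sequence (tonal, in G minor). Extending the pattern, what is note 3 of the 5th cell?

Grouping in 3s, the 3rd note of each cell is Eb5, D5, C5.
Extending down a 2nd: Bb4 → A4.

A4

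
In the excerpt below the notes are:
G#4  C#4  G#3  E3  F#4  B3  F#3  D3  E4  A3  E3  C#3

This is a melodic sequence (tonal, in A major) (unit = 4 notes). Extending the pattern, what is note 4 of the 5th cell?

A2

The unit is 4 notes. Position-4 pitches of the 3 shown cells: E3, D3, C#3.
Each moves down a 2nd. Continuing: B2 → A2.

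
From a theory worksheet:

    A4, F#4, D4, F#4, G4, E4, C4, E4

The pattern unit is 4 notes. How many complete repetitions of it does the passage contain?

2

8 notes in groups of 4 gives 8/4 = 2 statements.
Starts: A4, G4 — each down a 2nd.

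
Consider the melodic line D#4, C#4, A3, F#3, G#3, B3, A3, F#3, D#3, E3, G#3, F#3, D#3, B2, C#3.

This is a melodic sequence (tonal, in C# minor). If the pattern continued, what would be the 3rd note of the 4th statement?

The unit is 5 notes. Position-3 pitches of the 3 shown cells: A3, F#3, D#3.
From D#3, down a 3rd gives B2.

B2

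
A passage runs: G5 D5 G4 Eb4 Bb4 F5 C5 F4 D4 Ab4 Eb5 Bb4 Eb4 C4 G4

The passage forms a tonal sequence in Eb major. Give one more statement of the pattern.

The 5-note cells begin on G5, F5, Eb5 — each down a 2nd from the last.
From D5 the diatonic shape gives D5 Ab4 D4 Bb3 F4.

D5 Ab4 D4 Bb3 F4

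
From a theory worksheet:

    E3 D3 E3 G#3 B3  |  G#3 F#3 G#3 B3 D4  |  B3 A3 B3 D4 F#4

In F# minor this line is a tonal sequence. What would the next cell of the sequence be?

D4 C#4 D4 F#4 A4

Taking 5-note groups, the heads are E3, G#3, B3: the pattern moves up a 3rd.
Statement 4 starts on D4 and keeps the same diatonic contour: D4 C#4 D4 F#4 A4.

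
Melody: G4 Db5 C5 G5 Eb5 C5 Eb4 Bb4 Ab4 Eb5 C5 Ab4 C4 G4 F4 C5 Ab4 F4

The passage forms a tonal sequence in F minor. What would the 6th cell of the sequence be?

With a 6-note motive the entries are G4, Eb4, C4, each down a 3rd from the previous.
Continuing the starts: Ab3 → F3 → Db3.
From Db3 the diatonic shape gives Db3 Ab3 G3 Db4 Bb3 G3.

Db3 Ab3 G3 Db4 Bb3 G3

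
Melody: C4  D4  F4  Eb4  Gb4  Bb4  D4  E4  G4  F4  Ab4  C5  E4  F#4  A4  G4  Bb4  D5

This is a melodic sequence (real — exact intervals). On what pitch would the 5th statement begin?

The 6-note cells begin on C4, D4, E4 — each up a 2nd from the last.
Extending the heads up a 2nd: F#4 → G#4.

G#4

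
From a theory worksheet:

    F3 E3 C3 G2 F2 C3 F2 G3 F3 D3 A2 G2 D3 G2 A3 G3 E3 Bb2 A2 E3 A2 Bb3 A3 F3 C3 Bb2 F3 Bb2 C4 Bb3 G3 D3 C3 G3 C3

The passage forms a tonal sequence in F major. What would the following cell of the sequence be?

D4 C4 A3 E3 D3 A3 D3

Unit = 7 notes; the statements start on F3, G3, A3, Bb3, C4, moving up a 2nd each time.
From D4 the diatonic shape gives D4 C4 A3 E3 D3 A3 D3.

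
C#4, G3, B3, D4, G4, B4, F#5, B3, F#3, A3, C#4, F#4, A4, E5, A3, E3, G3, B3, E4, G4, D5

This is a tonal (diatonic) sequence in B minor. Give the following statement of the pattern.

G3 D3 F#3 A3 D4 F#4 C#5

Unit = 7 notes; the statements start on C#4, B3, A3, moving down a 2nd each time.
Statement 4 starts on G3 and keeps the same diatonic contour: G3 D3 F#3 A3 D4 F#4 C#5.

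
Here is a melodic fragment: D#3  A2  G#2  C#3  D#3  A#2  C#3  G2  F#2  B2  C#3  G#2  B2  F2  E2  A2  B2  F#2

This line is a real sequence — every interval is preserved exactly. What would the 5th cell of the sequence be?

With a 6-note motive the entries are D#3, C#3, B2, each down a 2nd from the previous.
Carrying on: A2 → G2.
Statement 5 starts on G2 and keeps the same exact contour: G2 Db2 C2 F2 G2 D2.

G2 Db2 C2 F2 G2 D2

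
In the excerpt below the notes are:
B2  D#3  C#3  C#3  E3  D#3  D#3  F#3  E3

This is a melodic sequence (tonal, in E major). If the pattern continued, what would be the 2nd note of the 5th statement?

A3

Grouping in 3s, the 2nd note of each cell is D#3, E3, F#3.
Extending up a 2nd: G#3 → A3.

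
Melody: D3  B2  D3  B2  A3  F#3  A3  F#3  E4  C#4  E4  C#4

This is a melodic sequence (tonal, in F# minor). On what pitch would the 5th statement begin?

Unit = 4 notes; the statements start on D3, A3, E4, moving up a 5th each time.
Extending the heads up a 5th: B4 → F#5.

F#5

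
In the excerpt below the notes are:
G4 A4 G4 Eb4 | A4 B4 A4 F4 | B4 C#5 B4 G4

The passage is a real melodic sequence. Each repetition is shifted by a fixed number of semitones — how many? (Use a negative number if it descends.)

Taking 4-note groups, the heads are G4, A4, B4: the pattern moves up a 2nd.
G4→A4 is 69 − 67 = 2 semitones.

2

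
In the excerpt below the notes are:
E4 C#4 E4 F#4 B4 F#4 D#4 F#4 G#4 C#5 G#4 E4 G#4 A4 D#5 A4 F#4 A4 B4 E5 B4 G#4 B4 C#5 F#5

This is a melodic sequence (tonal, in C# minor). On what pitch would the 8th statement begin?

Taking 5-note groups, the heads are E4, F#4, G#4, A4, B4: the pattern moves up a 2nd.
Extending the heads up a 2nd: C#5 → D#5 → E5.

E5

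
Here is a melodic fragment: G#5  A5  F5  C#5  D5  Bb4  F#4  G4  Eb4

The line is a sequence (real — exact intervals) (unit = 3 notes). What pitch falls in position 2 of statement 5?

Grouping in 3s, the 2nd note of each cell is A5, D5, G4.
Each moves down a 5th. Continuing: C4 → F3.

F3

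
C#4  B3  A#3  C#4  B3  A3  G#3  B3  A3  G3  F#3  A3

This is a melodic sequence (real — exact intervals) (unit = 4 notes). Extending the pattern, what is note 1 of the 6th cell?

Eb3

With 4-note cells, note 1 of each statement runs C#4, B3, A3.
Extending down a 2nd: G3 → F3 → Eb3.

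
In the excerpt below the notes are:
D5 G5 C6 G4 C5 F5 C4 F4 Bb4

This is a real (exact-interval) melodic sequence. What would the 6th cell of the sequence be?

Eb2 Ab2 Db3

The 3-note cells begin on D5, G4, C4 — each down a 5th from the last.
Continuing the starts: F3 → Bb2 → Eb2.
So cell 6 is Eb2 Ab2 Db3.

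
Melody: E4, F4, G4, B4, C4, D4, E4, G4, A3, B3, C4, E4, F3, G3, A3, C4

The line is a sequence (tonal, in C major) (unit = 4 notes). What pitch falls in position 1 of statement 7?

G2

Grouping in 4s, the 1st note of each cell is E4, C4, A3, F3.
Carrying that down a 3rd forward: D3 → B2 → G2.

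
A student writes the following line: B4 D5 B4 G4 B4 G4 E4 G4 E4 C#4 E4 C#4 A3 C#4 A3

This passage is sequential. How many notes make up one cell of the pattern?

There are 15 notes; a 3-note unit gives 5 cells:
B4 D5 B4 | G4 B4 G4 | E4 G4 E4 | C#4 E4 C#4 | A3 C#4 A3
Each cell is the previous one down a 3rd — so the unit is 3 notes.

3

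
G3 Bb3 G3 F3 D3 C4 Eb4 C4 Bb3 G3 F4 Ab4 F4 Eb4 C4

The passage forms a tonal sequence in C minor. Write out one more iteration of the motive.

Taking 5-note groups, the heads are G3, C4, F4: the pattern moves up a 4th.
So cell 4 is Bb4 D5 Bb4 Ab4 F4.

Bb4 D5 Bb4 Ab4 F4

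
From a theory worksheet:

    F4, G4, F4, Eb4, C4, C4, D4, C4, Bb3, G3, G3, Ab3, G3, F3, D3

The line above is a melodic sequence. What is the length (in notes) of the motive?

5

15 notes total. Splitting into 3 groups of 5:
F4 G4 F4 Eb4 C4 | C4 D4 C4 Bb3 G3 | G3 Ab3 G3 F3 D3
Every group is a transposition down a 4th of the one before; no shorter unit works.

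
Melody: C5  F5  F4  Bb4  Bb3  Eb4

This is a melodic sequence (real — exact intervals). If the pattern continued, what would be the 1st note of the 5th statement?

The unit is 2 notes. Position-1 pitches of the 3 shown cells: C5, F4, Bb3.
Each moves down a 5th. Continuing: Eb3 → Ab2.

Ab2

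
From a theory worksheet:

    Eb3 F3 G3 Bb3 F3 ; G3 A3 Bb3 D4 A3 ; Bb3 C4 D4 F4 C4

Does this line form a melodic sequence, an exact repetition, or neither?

sequence

Each 5-note cell is the previous one transposed up a 3rd.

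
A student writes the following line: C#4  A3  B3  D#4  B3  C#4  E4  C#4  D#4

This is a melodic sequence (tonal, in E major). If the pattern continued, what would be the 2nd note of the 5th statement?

With 3-note cells, note 2 of each statement runs A3, B3, C#4.
Carrying that up a 2nd forward: D#4 → E4.

E4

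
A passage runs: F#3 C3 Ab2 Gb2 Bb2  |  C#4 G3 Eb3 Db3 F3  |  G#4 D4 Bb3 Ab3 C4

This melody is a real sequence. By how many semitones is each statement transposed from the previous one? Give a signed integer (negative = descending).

7

The 5-note cells begin on F#3, C#4, G#4 — each up a 5th from the last.
Counting half-steps from F#3 to C#4: 7.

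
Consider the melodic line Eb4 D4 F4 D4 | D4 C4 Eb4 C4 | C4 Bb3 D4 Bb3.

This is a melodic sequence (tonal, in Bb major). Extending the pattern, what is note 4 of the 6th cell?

F3

The unit is 4 notes. Position-4 pitches of the 3 shown cells: D4, C4, Bb3.
Each moves down a 2nd. Continuing: A3 → G3 → F3.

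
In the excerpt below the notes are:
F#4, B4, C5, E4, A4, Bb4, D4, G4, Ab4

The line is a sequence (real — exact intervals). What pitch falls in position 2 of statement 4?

With 3-note cells, note 2 of each statement runs B4, A4, G4.
From G4, down a 2nd gives F4.

F4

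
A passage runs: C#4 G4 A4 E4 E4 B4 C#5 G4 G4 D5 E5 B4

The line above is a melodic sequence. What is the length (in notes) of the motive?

4

12 notes total. Splitting into 3 groups of 4:
C#4 G4 A4 E4 | E4 B4 C#5 G4 | G4 D5 E5 B4
Every group is a transposition up a 3rd of the one before; no shorter unit works.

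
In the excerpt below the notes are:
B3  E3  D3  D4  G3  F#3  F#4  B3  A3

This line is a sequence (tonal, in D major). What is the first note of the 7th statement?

The 3-note cells begin on B3, D4, F#4 — each up a 3rd from the last.
Extending the heads up a 3rd: A4 → C#5 → E5 → G5.

G5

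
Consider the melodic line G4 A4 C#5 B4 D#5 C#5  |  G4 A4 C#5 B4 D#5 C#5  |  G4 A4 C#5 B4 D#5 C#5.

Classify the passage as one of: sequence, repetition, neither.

repetition

Each 6-note cell is identical (G4 A4 C#5 B4 D#5 C#5), restated at the same pitch.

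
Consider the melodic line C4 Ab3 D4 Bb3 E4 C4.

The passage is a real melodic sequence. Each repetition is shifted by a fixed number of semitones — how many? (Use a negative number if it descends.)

Taking 2-note groups, the heads are C4, D4, E4: the pattern moves up a 2nd.
Counting half-steps from C4 to D4: 2.

2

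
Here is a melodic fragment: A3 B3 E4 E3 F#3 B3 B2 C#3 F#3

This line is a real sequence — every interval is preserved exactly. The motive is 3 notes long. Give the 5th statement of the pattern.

C#2 D#2 G#2

The 3-note cells begin on A3, E3, B2 — each down a 4th from the last.
Continuing the starts: F#2 → C#2.
So cell 5 is C#2 D#2 G#2.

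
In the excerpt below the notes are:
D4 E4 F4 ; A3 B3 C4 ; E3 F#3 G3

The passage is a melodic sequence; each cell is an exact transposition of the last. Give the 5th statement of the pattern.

With a 3-note motive the entries are D4, A3, E3, each down a 4th from the previous.
Carrying on: B2 → F#2.
So cell 5 is F#2 G#2 A2.

F#2 G#2 A2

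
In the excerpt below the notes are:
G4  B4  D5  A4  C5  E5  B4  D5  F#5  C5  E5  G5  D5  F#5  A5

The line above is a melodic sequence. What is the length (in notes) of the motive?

Try groups of 3 (5 cells in 15 notes):
G4 B4 D5 | A4 C5 E5 | B4 D5 F#5 | C5 E5 G5 | D5 F#5 A5
Every group is a transposition up a 2nd of the one before; no shorter unit works.

3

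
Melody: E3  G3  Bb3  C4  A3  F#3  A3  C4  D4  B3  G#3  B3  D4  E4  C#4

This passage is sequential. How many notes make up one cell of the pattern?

15 notes total. Splitting into 3 groups of 5:
E3 G3 Bb3 C4 A3 | F#3 A3 C4 D4 B3 | G#3 B3 D4 E4 C#4
That's a consistent up a 2nd shift per cell, and no other grouping gives one.

5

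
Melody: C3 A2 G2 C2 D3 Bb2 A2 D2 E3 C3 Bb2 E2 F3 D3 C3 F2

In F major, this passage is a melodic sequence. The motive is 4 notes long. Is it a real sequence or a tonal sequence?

Every note is diatonic to F major.
Cell 1 has -3 semitones from note 1 to 2, but cell 2 has -4 — the interval quality changes while the contour stays the same, which is the hallmark of a tonal sequence.

tonal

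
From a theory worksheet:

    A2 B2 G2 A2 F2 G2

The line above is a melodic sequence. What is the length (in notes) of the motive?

2

There are 6 notes; a 2-note unit gives 3 cells:
A2 B2 | G2 A2 | F2 G2
Every group is a transposition down a 2nd of the one before; no shorter unit works.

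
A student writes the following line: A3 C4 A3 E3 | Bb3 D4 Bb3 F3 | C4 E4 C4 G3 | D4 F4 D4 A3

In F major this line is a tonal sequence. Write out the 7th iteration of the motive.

With a 4-note motive the entries are A3, Bb3, C4, D4, each up a 2nd from the previous.
Continuing the starts: E4 → F4 → G4.
From G4 the diatonic shape gives G4 Bb4 G4 D4.

G4 Bb4 G4 D4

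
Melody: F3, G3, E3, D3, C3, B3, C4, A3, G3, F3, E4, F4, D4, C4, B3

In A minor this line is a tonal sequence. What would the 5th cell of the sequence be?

The 5-note cells begin on F3, B3, E4 — each up a 4th from the last.
Extending up a 4th: A4 → D5.
So cell 5 is D5 E5 C5 B4 A4.

D5 E5 C5 B4 A4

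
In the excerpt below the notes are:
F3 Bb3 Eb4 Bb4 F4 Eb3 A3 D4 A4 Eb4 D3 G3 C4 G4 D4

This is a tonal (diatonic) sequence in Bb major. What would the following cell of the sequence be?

The 5-note cells begin on F3, Eb3, D3 — each down a 2nd from the last.
So cell 4 is C3 F3 Bb3 F4 C4.

C3 F3 Bb3 F4 C4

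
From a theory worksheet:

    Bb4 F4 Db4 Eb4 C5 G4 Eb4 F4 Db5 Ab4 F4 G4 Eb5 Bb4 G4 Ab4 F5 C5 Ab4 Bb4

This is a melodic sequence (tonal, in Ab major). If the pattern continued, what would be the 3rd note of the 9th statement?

With 4-note cells, note 3 of each statement runs Db4, Eb4, F4, G4, Ab4.
Carrying that up a 2nd forward: Bb4 → C5 → Db5 → Eb5.

Eb5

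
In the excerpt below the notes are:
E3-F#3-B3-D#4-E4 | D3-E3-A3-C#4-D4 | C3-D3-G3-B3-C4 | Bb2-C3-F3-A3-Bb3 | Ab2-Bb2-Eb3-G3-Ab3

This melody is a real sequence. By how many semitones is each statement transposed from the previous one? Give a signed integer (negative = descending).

Taking 5-note groups, the heads are E3, D3, C3, Bb2, Ab2: the pattern moves down a 2nd.
E3→D3 is 50 − 52 = -2 semitones.

-2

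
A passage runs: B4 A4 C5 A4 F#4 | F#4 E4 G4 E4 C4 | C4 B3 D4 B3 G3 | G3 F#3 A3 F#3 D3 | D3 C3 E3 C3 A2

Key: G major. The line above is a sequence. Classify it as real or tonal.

Every note is diatonic to G major.
Cell 1 has -3 semitones from note 4 to 5, but cell 2 has -4 — the interval quality changes while the contour stays the same, which is the hallmark of a tonal sequence.

tonal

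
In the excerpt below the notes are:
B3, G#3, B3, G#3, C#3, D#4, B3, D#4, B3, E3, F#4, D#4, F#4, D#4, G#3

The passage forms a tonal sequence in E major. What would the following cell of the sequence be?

Taking 5-note groups, the heads are B3, D#4, F#4: the pattern moves up a 3rd.
From A4 the diatonic shape gives A4 F#4 A4 F#4 B3.

A4 F#4 A4 F#4 B3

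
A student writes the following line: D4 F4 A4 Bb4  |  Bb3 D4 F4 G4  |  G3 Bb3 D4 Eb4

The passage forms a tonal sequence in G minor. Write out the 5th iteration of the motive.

With a 4-note motive the entries are D4, Bb3, G3, each down a 3rd from the previous.
Continuing the starts: Eb3 → C3.
From C3 the diatonic shape gives C3 Eb3 G3 A3.

C3 Eb3 G3 A3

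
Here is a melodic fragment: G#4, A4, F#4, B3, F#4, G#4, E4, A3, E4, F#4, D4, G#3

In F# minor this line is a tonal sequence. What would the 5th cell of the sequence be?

Taking 4-note groups, the heads are G#4, F#4, E4: the pattern moves down a 2nd.
Extending down a 2nd: D4 → C#4.
So cell 5 is C#4 D4 B3 E3.

C#4 D4 B3 E3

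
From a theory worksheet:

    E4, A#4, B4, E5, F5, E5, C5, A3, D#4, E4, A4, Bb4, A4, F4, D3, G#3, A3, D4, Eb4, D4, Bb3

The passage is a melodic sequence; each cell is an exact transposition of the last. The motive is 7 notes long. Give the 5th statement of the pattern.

C2 F#2 G2 C3 Db3 C3 Ab2

Taking 7-note groups, the heads are E4, A3, D3: the pattern moves down a 5th.
Extending down a 5th: G2 → C2.
So cell 5 is C2 F#2 G2 C3 Db3 C3 Ab2.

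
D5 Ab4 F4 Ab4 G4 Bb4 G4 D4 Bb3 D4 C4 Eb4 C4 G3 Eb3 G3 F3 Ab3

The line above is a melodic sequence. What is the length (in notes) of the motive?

6

There are 18 notes; a 6-note unit gives 3 cells:
D5 Ab4 F4 Ab4 G4 Bb4 | G4 D4 Bb3 D4 C4 Eb4 | C4 G3 Eb3 G3 F3 Ab3
Each cell is the previous one down a 5th — so the unit is 6 notes.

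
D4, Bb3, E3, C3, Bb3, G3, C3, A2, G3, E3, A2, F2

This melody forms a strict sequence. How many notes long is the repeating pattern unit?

12 notes total. Splitting into 3 groups of 4:
D4 Bb3 E3 C3 | Bb3 G3 C3 A2 | G3 E3 A2 F2
That's a consistent down a 3rd shift per cell, and no other grouping gives one.

4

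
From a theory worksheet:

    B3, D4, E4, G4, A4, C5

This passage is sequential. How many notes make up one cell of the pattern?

2

Try groups of 2 (3 cells in 6 notes):
B3 D4 | E4 G4 | A4 C5
Every group is a transposition up a 4th of the one before; no shorter unit works.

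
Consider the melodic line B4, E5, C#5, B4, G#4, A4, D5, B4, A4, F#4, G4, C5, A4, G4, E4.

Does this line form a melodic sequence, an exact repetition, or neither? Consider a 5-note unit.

Each 5-note cell is the previous one transposed down a 2nd.

sequence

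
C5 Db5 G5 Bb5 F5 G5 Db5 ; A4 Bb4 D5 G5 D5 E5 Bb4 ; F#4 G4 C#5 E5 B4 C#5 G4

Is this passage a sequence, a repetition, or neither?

Note 3 of cell 2 is D5; if this were a sequence it would be E5. No unit length gives a consistent transposition pattern.

neither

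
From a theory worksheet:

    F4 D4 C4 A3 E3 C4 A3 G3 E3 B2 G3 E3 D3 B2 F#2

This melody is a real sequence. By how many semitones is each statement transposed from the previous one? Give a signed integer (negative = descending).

Unit = 5 notes; the statements start on F4, C4, G3, moving down a 4th each time.
Counting half-steps from F4 to C4: -5.

-5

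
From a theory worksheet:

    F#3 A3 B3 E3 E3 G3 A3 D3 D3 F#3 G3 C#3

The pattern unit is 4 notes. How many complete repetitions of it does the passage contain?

12 notes in groups of 4 gives 12/4 = 3 statements.
Starts: F#3, E3, D3 — each down a 2nd.

3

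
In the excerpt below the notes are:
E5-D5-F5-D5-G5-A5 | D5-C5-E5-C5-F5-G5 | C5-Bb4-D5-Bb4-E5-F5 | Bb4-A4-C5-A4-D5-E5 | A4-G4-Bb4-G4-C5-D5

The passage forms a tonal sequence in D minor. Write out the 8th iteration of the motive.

Unit = 6 notes; the statements start on E5, D5, C5, Bb4, A4, moving down a 2nd each time.
Carrying on: G4 → F4 → E4.
From E4 the diatonic shape gives E4 D4 F4 D4 G4 A4.

E4 D4 F4 D4 G4 A4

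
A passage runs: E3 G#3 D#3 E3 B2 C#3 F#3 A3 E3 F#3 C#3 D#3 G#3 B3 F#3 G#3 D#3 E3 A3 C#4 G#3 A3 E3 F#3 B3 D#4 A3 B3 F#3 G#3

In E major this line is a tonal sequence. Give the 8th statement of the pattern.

E4 G#4 D#4 E4 B3 C#4

With a 6-note motive the entries are E3, F#3, G#3, A3, B3, each up a 2nd from the previous.
Carrying on: C#4 → D#4 → E4.
From E4 the diatonic shape gives E4 G#4 D#4 E4 B3 C#4.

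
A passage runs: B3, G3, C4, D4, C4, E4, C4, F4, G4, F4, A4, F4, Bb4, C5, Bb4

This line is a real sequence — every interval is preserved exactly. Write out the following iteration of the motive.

Unit = 5 notes; the statements start on B3, E4, A4, moving up a 4th each time.
From D5 the exact shape gives D5 Bb4 Eb5 F5 Eb5.

D5 Bb4 Eb5 F5 Eb5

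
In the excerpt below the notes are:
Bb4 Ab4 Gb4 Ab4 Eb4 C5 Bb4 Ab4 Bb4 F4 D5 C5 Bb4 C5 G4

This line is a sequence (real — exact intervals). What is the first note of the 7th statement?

Taking 5-note groups, the heads are Bb4, C5, D5: the pattern moves up a 2nd.
Extending the heads up a 2nd: E5 → F#5 → G#5 → A#5.

A#5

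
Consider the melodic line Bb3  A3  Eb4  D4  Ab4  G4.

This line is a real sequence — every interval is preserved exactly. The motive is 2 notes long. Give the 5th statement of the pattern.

Gb5 F5

With a 2-note motive the entries are Bb3, Eb4, Ab4, each up a 4th from the previous.
Extending up a 4th: Db5 → Gb5.
So cell 5 is Gb5 F5.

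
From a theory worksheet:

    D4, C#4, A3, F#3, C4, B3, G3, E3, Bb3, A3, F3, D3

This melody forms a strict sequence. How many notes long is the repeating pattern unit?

Try groups of 4 (3 cells in 12 notes):
D4 C#4 A3 F#3 | C4 B3 G3 E3 | Bb3 A3 F3 D3
Every group is a transposition down a 2nd of the one before; no shorter unit works.

4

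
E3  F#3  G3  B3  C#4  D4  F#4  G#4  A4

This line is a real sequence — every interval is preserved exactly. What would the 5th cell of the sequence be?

G#5 A#5 B5

With a 3-note motive the entries are E3, B3, F#4, each up a 5th from the previous.
Continuing the starts: C#5 → G#5.
Statement 5 starts on G#5 and keeps the same exact contour: G#5 A#5 B5.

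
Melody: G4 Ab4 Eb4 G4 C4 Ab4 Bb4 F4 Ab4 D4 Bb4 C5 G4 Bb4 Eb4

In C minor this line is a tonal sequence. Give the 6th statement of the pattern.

Eb5 F5 C5 Eb5 Ab4

With a 5-note motive the entries are G4, Ab4, Bb4, each up a 2nd from the previous.
Carrying on: C5 → D5 → Eb5.
Statement 6 starts on Eb5 and keeps the same diatonic contour: Eb5 F5 C5 Eb5 Ab4.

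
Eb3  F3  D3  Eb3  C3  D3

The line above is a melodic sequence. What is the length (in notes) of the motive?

2

There are 6 notes; a 2-note unit gives 3 cells:
Eb3 F3 | D3 Eb3 | C3 D3
Every group is a transposition down a 2nd of the one before; no shorter unit works.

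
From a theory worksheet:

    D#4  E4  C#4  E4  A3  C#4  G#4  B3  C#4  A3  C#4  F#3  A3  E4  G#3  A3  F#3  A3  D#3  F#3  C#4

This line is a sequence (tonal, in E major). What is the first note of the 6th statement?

With a 7-note motive the entries are D#4, B3, G#3, each down a 3rd from the previous.
Extending the heads down a 3rd: E3 → C#3 → A2.

A2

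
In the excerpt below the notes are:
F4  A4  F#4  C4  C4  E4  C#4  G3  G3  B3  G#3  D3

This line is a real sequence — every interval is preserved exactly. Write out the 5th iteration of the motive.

A2 C#3 A#2 E2

Unit = 4 notes; the statements start on F4, C4, G3, moving down a 4th each time.
Continuing the starts: D3 → A2.
So cell 5 is A2 C#3 A#2 E2.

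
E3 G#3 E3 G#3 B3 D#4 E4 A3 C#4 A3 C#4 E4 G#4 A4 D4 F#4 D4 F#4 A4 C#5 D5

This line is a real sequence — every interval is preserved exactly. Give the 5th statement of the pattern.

Unit = 7 notes; the statements start on E3, A3, D4, moving up a 4th each time.
Extending up a 4th: G4 → C5.
Statement 5 starts on C5 and keeps the same exact contour: C5 E5 C5 E5 G5 B5 C6.

C5 E5 C5 E5 G5 B5 C6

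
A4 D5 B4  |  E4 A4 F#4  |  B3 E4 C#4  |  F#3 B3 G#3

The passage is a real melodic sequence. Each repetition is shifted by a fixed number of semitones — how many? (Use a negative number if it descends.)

-5

Unit = 3 notes; the statements start on A4, E4, B3, F#3, moving down a 4th each time.
Counting half-steps from A4 to E4: -5.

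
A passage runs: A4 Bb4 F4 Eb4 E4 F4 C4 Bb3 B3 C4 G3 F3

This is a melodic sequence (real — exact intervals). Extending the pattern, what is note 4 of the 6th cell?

D2

The unit is 4 notes. Position-4 pitches of the 3 shown cells: Eb4, Bb3, F3.
Each moves down a 4th. Continuing: C3 → G2 → D2.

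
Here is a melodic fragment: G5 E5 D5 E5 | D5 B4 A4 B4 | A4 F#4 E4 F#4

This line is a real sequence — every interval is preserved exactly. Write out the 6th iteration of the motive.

F#3 D#3 C#3 D#3

The 4-note cells begin on G5, D5, A4 — each down a 4th from the last.
Carrying on: E4 → B3 → F#3.
So cell 6 is F#3 D#3 C#3 D#3.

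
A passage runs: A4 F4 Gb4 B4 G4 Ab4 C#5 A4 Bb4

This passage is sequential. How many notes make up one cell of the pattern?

3

Try groups of 3 (3 cells in 9 notes):
A4 F4 Gb4 | B4 G4 Ab4 | C#5 A4 Bb4
Each cell is the previous one up a 2nd — so the unit is 3 notes.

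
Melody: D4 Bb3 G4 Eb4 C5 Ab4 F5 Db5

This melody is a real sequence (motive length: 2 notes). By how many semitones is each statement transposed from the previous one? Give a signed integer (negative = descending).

Taking 2-note groups, the heads are D4, G4, C5, F5: the pattern moves up a 4th.
D4→G4 is 67 − 62 = 5 semitones.

5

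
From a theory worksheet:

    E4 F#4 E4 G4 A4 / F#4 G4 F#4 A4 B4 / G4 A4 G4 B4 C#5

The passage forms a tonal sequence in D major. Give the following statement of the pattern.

With a 5-note motive the entries are E4, F#4, G4, each up a 2nd from the previous.
From A4 the diatonic shape gives A4 B4 A4 C#5 D5.

A4 B4 A4 C#5 D5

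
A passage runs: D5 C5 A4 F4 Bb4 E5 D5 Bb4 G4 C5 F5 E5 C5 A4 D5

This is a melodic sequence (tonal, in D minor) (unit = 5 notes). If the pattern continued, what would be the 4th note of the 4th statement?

The unit is 5 notes. Position-4 pitches of the 3 shown cells: F4, G4, A4.
One more up a 2nd gives Bb4.

Bb4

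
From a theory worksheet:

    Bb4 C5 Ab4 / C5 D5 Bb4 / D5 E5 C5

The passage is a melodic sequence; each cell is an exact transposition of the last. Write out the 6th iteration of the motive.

Unit = 3 notes; the statements start on Bb4, C5, D5, moving up a 2nd each time.
Continuing the starts: E5 → F#5 → G#5.
Statement 6 starts on G#5 and keeps the same exact contour: G#5 A#5 F#5.

G#5 A#5 F#5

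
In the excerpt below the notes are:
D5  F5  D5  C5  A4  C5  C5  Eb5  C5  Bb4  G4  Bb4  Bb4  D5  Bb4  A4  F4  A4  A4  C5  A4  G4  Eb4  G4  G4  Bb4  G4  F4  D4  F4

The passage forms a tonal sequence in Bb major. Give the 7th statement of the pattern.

Eb4 G4 Eb4 D4 Bb3 D4

Taking 6-note groups, the heads are D5, C5, Bb4, A4, G4: the pattern moves down a 2nd.
Continuing the starts: F4 → Eb4.
From Eb4 the diatonic shape gives Eb4 G4 Eb4 D4 Bb3 D4.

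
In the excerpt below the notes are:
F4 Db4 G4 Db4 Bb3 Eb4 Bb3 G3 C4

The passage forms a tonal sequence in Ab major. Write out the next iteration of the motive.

G3 Eb3 Ab3

Taking 3-note groups, the heads are F4, Db4, Bb3: the pattern moves down a 3rd.
So cell 4 is G3 Eb3 Ab3.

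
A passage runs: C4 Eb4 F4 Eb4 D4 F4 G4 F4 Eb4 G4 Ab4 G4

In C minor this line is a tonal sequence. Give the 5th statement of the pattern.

G4 Bb4 C5 Bb4

The 4-note cells begin on C4, D4, Eb4 — each up a 2nd from the last.
Extending up a 2nd: F4 → G4.
Statement 5 starts on G4 and keeps the same diatonic contour: G4 Bb4 C5 Bb4.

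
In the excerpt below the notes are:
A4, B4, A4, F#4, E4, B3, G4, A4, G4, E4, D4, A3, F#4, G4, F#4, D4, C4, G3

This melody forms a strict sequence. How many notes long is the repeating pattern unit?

There are 18 notes; a 6-note unit gives 3 cells:
A4 B4 A4 F#4 E4 B3 | G4 A4 G4 E4 D4 A3 | F#4 G4 F#4 D4 C4 G3
Each cell is the previous one down a 2nd — so the unit is 6 notes.

6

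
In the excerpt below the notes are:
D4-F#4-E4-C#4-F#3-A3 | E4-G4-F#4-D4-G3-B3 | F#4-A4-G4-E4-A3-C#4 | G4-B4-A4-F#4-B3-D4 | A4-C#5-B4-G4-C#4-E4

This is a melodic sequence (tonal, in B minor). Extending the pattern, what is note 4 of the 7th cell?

B4

The unit is 6 notes. Position-4 pitches of the 5 shown cells: C#4, D4, E4, F#4, G4.
Each moves up a 2nd. Continuing: A4 → B4.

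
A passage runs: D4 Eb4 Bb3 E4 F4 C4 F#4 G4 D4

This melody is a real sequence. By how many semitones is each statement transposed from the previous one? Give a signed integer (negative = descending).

Taking 3-note groups, the heads are D4, E4, F#4: the pattern moves up a 2nd.
D4 to E4 spans +2 semitones.

2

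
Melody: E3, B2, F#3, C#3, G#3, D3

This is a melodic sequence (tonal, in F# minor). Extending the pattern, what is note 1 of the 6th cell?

C#4

With 2-note cells, note 1 of each statement runs E3, F#3, G#3.
Each moves up a 2nd. Continuing: A3 → B3 → C#4.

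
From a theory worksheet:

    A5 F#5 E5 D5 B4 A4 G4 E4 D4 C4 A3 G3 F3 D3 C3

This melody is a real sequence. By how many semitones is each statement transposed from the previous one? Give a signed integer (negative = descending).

-7

Taking 3-note groups, the heads are A5, D5, G4, C4, F3: the pattern moves down a 5th.
A5 to D5 spans -7 semitones.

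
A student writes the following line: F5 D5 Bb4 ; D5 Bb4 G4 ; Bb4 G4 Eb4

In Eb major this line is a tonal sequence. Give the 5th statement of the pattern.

Unit = 3 notes; the statements start on F5, D5, Bb4, moving down a 3rd each time.
Continuing the starts: G4 → Eb4.
From Eb4 the diatonic shape gives Eb4 C4 Ab3.

Eb4 C4 Ab3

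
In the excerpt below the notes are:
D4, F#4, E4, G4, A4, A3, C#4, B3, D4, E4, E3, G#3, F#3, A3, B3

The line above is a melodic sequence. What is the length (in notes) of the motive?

5

15 notes total. Splitting into 3 groups of 5:
D4 F#4 E4 G4 A4 | A3 C#4 B3 D4 E4 | E3 G#3 F#3 A3 B3
That's a consistent down a 4th shift per cell, and no other grouping gives one.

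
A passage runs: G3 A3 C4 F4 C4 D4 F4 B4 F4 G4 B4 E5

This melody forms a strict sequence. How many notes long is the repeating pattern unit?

There are 12 notes; a 4-note unit gives 3 cells:
G3 A3 C4 F4 | C4 D4 F4 B4 | F4 G4 B4 E5
Each cell is the previous one up a 4th — so the unit is 4 notes.

4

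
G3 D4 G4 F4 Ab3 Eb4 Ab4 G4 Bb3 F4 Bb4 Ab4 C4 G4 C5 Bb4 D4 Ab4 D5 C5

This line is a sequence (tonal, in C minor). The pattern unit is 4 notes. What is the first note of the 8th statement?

G4

The 4-note cells begin on G3, Ab3, Bb3, C4, D4 — each up a 2nd from the last.
Continuing: Eb4 → F4 → G4. Statement 8 starts on G4.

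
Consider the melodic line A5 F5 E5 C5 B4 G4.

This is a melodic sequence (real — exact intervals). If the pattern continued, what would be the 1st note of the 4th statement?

F#4

The unit is 2 notes. Position-1 pitches of the 3 shown cells: A5, E5, B4.
From B4, down a 4th gives F#4.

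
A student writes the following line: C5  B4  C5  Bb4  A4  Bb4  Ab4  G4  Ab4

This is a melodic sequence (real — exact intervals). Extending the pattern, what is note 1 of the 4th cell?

With 3-note cells, note 1 of each statement runs C5, Bb4, Ab4.
Each moves down a 2nd; the next is Gb4.

Gb4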